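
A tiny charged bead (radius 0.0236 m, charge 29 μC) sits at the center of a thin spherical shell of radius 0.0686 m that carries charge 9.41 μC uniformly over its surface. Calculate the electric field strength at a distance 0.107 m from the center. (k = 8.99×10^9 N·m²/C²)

3.02e7 N/C

Take a concentric spherical Gaussian surface of radius r = 0.107 m (r > 0.0686 m, enclosing both).
Q_enc = (29 μC) + (9.41 μC) = 3.841×10^-5 C.
Since E is radial and uniform over the Gaussian sphere, Φ = E·4πr² = Q_enc/ε₀.
E = k|Q_enc|/r² = (8.99×10^9)(3.841×10^-5)/(0.107)² = 3.02×10^7 N/C.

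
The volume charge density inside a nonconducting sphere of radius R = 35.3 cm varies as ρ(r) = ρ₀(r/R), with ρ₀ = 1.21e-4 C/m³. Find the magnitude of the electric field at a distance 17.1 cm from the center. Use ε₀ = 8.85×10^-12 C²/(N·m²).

E ≈ 2.83×10^5 N/C

By spherical symmetry E is radial; choose a Gaussian sphere of radius r = 17.1 cm (r < R).
Q_enc = ∫₀^r ρ(r')·4πr'² dr' = (4πρ₀/R) ∫₀^r r'^3 dr' = 4πρ₀ r^4/(4·R) = 9.208e-7 C.
Since E is radial and uniform over the Gaussian sphere, Φ = E·4πr² = Q_enc/ε₀.
E = |Q_enc|/(4πε₀r²) = (9.208×10^-7)/(4π·8.85×10^-12·(0.171)²) = 2.83×10^5 N/C.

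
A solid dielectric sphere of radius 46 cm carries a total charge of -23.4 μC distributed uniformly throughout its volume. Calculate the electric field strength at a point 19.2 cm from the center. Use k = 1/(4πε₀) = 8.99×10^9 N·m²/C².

4.15×10^5 N/C

Symmetry ⇒ E = E(r) r̂. Gaussian sphere of radius r = 19.2 cm (r < R).
Only the charge within r is enclosed: Q_enc = Q·(r/R)³ = (-23.4 μC)·(19.2 cm/46 cm)³ = -1.702×10^-6 C.
By Gauss's law, ∮E·dA = E·4πr² = Q_enc/ε₀.
E = k|Q_enc|/r² = (8.99×10^9)(1.702×10^-6)/(0.192)² = 4.15×10^5 N/C.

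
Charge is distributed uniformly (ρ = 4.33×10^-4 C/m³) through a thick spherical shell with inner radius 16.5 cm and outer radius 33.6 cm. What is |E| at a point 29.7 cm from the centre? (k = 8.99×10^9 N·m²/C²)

4.01×10^6 N/C

Use a concentric Gaussian sphere at r = 29.7 cm (within the shell material, 16.5 cm < r < 33.6 cm).
Only the shell between 16.5 cm and r is enclosed: Q_enc = ρ·(4π/3)(r³ − a³) = (4.33e-4)·(4π/3)·((0.297)³ − (0.165)³) = 3.937×10^-5 C.
Applying ∮E·dA = Q_enc/ε₀ with Φ = E(4πr²):
E = k|Q_enc|/r² = (8.99×10^9)(3.937×10^-5)/(0.297)² = 4.01×10^6 N/C.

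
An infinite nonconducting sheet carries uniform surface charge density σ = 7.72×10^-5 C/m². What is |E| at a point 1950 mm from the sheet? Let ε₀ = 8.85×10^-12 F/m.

4.36×10^6 V/m

Choose a cylindrical pillbox piercing the sheet, end faces (area A) parallel to it.
Flux Φ = 2EA and Q_enc = σA, so 2EA = σA/ε₀ ⇒ E = |σ|/(2ε₀), independent of distance.
E = |σ|/(2ε₀) = (7.72e-5)/(2·8.85×10^-12) = 4.36×10^6 N/C.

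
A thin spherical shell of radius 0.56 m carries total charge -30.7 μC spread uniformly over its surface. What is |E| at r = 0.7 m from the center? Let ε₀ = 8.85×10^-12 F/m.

E ≈ 5.63e5 N/C

Symmetry ⇒ E = E(r) r̂. Gaussian sphere of radius r = 0.7 m (r > 0.56 m).
The entire shell is enclosed: Q_enc = -3.07×10^-5 C.
Gauss's law: E·4πr² = Q_enc/ε₀.
E = |Q_enc|/(4πε₀r²) = (3.07×10^-5)/(4π·8.85×10^-12·(0.7)²) = 5.63e5 N/C.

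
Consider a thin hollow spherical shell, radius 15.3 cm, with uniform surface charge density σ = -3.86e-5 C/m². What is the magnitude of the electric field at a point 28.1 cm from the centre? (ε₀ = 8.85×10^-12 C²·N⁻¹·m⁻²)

By spherical symmetry E is radial; choose a Gaussian sphere of radius r = 28.1 cm (r > 15.3 cm).
The entire shell is enclosed: Q_enc = σ·4πR² = (-3.86×10^-5)·4π·(0.153)² = -1.135×10^-5 C.
Since E is radial and uniform over the Gaussian sphere, Φ = E·4πr² = Q_enc/ε₀.
E = |Q_enc|/(4πε₀r²) = (1.135×10^-5)/(4π·8.85×10^-12·(0.281)²) = 1.29×10^6 N/C.

E ≈ 1.29×10^6 N/C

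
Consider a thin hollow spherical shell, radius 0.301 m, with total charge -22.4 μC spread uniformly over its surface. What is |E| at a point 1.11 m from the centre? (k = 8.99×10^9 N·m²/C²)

1.63×10^5 N/C

Use a concentric Gaussian sphere at r = 1.11 m (r > 0.301 m).
The entire shell is enclosed: Q_enc = -2.24e-5 C.
Since E is radial and uniform over the Gaussian sphere, Φ = E·4πr² = Q_enc/ε₀.
E = k|Q_enc|/r² = (8.99×10^9)(2.24e-5)/(1.11)² = 1.63e5 N/C.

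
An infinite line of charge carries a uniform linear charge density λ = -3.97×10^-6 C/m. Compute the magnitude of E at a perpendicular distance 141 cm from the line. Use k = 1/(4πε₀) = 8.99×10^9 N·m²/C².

E = 5.06e4 N/C

Choose a coaxial cylinder of radius r = 141 cm (arbitrary length L) as the Gaussian surface.
Q_enc = λL, so λ_enc = -3.97e-6 C/m.
Applying ∮E·dA = Q_enc/ε₀ with the end caps contributing no flux:
E = 2k|λ_enc|/r = 2(8.99×10^9)(3.97e-6)/(1.41) = 5.06×10^4 N/C.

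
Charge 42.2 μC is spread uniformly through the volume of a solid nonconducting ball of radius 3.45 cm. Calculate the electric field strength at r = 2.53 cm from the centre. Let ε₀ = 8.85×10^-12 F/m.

E ≈ 2.34e8 N/C

Use a concentric Gaussian sphere at r = 2.53 cm (r < R).
For a uniform sphere the enclosed fraction is (r/R)³, so Q_enc = (42.2 μC)(0.0253/0.0345)³ = 1.664×10^-5 C.
By Gauss's law, ∮E·dA = E·4πr² = Q_enc/ε₀.
E = |Q_enc|/(4πε₀r²) = (1.664×10^-5)/(4π·8.85×10^-12·(0.0253)²) = 2.34×10^8 N/C.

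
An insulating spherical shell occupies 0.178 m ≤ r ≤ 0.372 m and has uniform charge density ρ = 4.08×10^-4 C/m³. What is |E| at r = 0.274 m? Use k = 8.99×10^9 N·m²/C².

E ≈ 3.06×10^6 N/C

Symmetry ⇒ E = E(r) r̂. Gaussian sphere of radius r = 0.274 m (within the shell material, 0.178 m < r < 0.372 m).
Only the shell between 0.178 m and r is enclosed: Q_enc = ρ·(4π/3)(r³ − a³) = (4.08e-4)·(4π/3)·((0.274)³ − (0.178)³) = 2.552×10^-5 C.
Applying ∮E·dA = Q_enc/ε₀ with Φ = E(4πr²):
E = k|Q_enc|/r² = (8.99×10^9)(2.552×10^-5)/(0.274)² = 3.06×10^6 N/C.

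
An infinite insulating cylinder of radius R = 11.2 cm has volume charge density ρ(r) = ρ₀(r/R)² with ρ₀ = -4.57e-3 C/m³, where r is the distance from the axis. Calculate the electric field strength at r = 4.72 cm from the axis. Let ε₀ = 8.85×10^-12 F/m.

By cylindrical symmetry E is radial; use a coaxial Gaussian cylinder of radius 4.72 cm and length L (r < R).
Integrating ρ over the cross-section to radius r: λ_enc = (2πρ₀/R²) ∫₀^r r'^3 dr' = 2πρ₀ r^4/(4·R²) = -2.84e-6 C/m.
Gauss's law: E·2πrL = λ_enc L/ε₀.
E = |λ_enc|/(2πε₀r) = (2.84×10^-6)/(2π·8.85×10^-12·0.0472) = 1.08e6 N/C.

|E| ≈ 1.08×10^6 N/C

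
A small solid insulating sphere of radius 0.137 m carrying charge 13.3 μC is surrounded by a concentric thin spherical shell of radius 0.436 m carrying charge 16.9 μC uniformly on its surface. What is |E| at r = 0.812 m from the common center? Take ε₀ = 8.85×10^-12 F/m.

E = 4.12×10^5 N/C

Take a concentric spherical Gaussian surface of radius r = 0.812 m (r > 0.436 m, enclosing both).
Q_enc = (13.3 μC) + (16.9 μC) = 3.02×10^-5 C.
Gauss's law: E·4πr² = Q_enc/ε₀.
E = |Q_enc|/(4πε₀r²) = (3.02×10^-5)/(4π·8.85×10^-12·(0.812)²) = 4.12×10^5 N/C.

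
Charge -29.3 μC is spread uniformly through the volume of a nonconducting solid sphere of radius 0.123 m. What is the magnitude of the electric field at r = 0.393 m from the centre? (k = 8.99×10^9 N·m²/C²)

Use a concentric Gaussian sphere at r = 0.393 m (r > R, so the entire charge is enclosed).
Q_enc = -29.3 μC = -2.93×10^-5 C.
By Gauss's law, ∮E·dA = E·4πr² = Q_enc/ε₀.
E = k|Q_enc|/r² = (8.99×10^9)(2.93×10^-5)/(0.393)² = 1.71×10^6 N/C.

|E| ≈ 1.71×10^6 N/C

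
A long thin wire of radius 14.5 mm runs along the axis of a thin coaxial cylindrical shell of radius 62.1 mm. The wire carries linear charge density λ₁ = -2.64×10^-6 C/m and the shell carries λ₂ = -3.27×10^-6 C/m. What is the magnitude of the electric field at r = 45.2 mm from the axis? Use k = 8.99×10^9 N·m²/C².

Coaxial Gaussian cylinder, radius r = 45.2 mm, length L (between the conductors, 14.5 mm < r < 62.1 mm).
The shell at 62.1 mm lies outside the Gaussian surface, so λ_enc = λ₁ = -2.64×10^-6 C/m.
Applying ∮E·dA = Q_enc/ε₀ with the end caps contributing no flux:
E = 2k|λ_enc|/r = 2(8.99×10^9)(2.64e-6)/(0.0452) = 1.05×10^6 N/C.

E ≈ 1.05×10^6 N/C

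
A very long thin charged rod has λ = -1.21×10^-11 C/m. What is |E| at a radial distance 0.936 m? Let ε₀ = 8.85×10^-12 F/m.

|E| ≈ 0.232 V/m

Choose a coaxial cylinder of radius r = 0.936 m (arbitrary length L) as the Gaussian surface.
Q_enc = λL, so λ_enc = -1.21×10^-11 C/m.
Gauss's law: E·2πrL = λ_enc L/ε₀.
E = |λ_enc|/(2πε₀r) = (1.21×10^-11)/(2π·8.85×10^-12·0.936) = 0.232 N/C.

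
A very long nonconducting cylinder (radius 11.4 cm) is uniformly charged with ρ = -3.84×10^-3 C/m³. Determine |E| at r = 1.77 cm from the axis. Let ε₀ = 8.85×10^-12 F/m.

3.84×10^6 N/C

Take a coaxial cylindrical Gaussian surface of radius r = 1.77 cm and length L (r < R).
Enclosed charge per unit length: λ_enc = ρ·πr² = (-3.84e-3)π(0.0177)² = -3.779×10^-6 C/m.
By Gauss's law (flux through the curved wall only), E·2πrL = λ_enc L/ε₀.
E = |λ_enc|/(2πε₀r) = (3.779×10^-6)/(2π·8.85×10^-12·0.0177) = 3.84e6 N/C.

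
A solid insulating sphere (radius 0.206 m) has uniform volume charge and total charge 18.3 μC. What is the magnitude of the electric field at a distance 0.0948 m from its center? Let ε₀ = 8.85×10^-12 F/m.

Take a concentric spherical Gaussian surface of radius r = 0.0948 m (r < R).
Only the charge within r is enclosed: Q_enc = Q·(r/R)³ = (18.3 μC)·(0.0948 m/0.206 m)³ = 1.784×10^-6 C.
Applying ∮E·dA = Q_enc/ε₀ with Φ = E(4πr²):
E = |Q_enc|/(4πε₀r²) = (1.784×10^-6)/(4π·8.85×10^-12·(0.0948)²) = 1.78×10^6 N/C.

|E| ≈ 1.78×10^6 N/C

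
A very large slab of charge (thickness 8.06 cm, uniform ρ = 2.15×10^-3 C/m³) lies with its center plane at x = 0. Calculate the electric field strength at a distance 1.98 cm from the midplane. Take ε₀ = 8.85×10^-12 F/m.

By symmetry E is perpendicular to the slab. A Gaussian pillbox from −1.98 cm to +1.98 cm (face area A) lies entirely within the slab.
Q_enc = ρ·(2x)·A and flux = 2EA, so 2EA = 2ρxA/ε₀ ⇒ E = |ρ|x/ε₀.
E = (2.15×10^-3)(0.0198)/(8.85×10^-12) = 4.81×10^6 N/C.

E ≈ 4.81×10^6 V/m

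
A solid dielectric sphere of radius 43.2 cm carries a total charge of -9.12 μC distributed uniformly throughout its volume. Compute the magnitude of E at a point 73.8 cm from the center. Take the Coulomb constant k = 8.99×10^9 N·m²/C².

E = 1.51×10^5 V/m

By spherical symmetry E is radial; choose a Gaussian sphere of radius r = 73.8 cm (r > R, so the entire charge is enclosed).
Q_enc = -9.12 μC = -9.12e-6 C.
Since E is radial and uniform over the Gaussian sphere, Φ = E·4πr² = Q_enc/ε₀.
E = k|Q_enc|/r² = (8.99×10^9)(9.12×10^-6)/(0.738)² = 1.51×10^5 N/C.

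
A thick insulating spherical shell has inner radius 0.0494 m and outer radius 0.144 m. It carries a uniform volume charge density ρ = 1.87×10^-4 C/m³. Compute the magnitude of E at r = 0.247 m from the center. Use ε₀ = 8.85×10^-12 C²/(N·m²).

E ≈ 3.31e5 N/C

Symmetry ⇒ E = E(r) r̂. Gaussian sphere of radius r = 0.247 m (r > 0.144 m, enclosing the whole shell).
Q_enc = ρ·(4π/3)(b³ − a³) = (1.87×10^-4)·(4π/3)·((0.144)³ − (0.0494)³) = 2.245×10^-6 C.
Applying ∮E·dA = Q_enc/ε₀ with Φ = E(4πr²):
E = |Q_enc|/(4πε₀r²) = (2.245×10^-6)/(4π·8.85×10^-12·(0.247)²) = 3.31×10^5 N/C.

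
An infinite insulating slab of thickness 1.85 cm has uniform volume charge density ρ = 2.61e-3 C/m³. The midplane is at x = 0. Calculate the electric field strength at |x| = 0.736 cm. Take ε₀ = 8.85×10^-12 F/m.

|E| = 2.17×10^6 N/C

By symmetry E is perpendicular to the slab. A Gaussian pillbox from −0.736 cm to +0.736 cm (face area A) lies entirely within the slab.
Q_enc = ρ·(2x)·A and flux = 2EA, so 2EA = 2ρxA/ε₀ ⇒ E = |ρ|x/ε₀.
E = (2.61×10^-3)(0.00736)/(8.85×10^-12) = 2.17e6 N/C.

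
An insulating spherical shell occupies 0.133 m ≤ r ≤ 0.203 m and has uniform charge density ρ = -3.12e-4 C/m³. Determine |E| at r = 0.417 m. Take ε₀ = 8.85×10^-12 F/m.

By spherical symmetry E is radial; choose a Gaussian sphere of radius r = 0.417 m (r > 0.203 m, enclosing the whole shell).
Q_enc = ρ·(4π/3)(b³ − a³) = (-3.12×10^-4)·(4π/3)·((0.203)³ − (0.133)³) = -7.858e-6 C.
By Gauss's law, ∮E·dA = E·4πr² = Q_enc/ε₀.
E = |Q_enc|/(4πε₀r²) = (7.858e-6)/(4π·8.85×10^-12·(0.417)²) = 4.06e5 N/C.

E = 4.06×10^5 V/m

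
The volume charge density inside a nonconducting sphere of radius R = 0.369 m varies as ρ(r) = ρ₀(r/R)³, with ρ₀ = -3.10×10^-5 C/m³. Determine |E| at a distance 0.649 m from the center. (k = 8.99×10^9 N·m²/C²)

Take a concentric spherical Gaussian surface of radius r = 0.649 m (r > R, all charge enclosed).
Q_enc = 4π ∫₀^R ρ₀(r'/R)^3 r'² dr' = 4πρ₀R³/6 = -3.262×10^-6 C.
Applying ∮E·dA = Q_enc/ε₀ with Φ = E(4πr²):
E = k|Q_enc|/r² = (8.99×10^9)(3.262e-6)/(0.649)² = 6.96e4 N/C.

E = 6.96×10^4 N/C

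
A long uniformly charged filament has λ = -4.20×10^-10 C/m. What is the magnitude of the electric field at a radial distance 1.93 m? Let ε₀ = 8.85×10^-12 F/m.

3.91 N/C

By cylindrical symmetry E is radial; use a coaxial Gaussian cylinder of radius 1.93 m and length L.
Q_enc = λL, so λ_enc = -4.20e-10 C/m.
By Gauss's law (flux through the curved wall only), E·2πrL = λ_enc L/ε₀.
E = |λ_enc|/(2πε₀r) = (4.20e-10)/(2π·8.85×10^-12·1.93) = 3.91 N/C.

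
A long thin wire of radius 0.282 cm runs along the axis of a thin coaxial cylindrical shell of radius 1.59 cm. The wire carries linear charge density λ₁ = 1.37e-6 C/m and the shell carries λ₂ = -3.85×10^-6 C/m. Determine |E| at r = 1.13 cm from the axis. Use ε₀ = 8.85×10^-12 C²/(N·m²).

E ≈ 2.18×10^6 V/m

Coaxial Gaussian cylinder, radius r = 1.13 cm, length L (between the conductors, 0.282 cm < r < 1.59 cm).
The shell at 1.59 cm lies outside the Gaussian surface, so λ_enc = λ₁ = 1.37×10^-6 C/m.
Applying ∮E·dA = Q_enc/ε₀ with the end caps contributing no flux:
E = |λ_enc|/(2πε₀r) = (1.37×10^-6)/(2π·8.85×10^-12·0.0113) = 2.18×10^6 N/C.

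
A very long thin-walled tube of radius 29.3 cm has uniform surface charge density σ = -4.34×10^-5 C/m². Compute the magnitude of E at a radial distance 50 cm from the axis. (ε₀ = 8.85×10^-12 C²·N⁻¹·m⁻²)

E = 2.87e6 V/m

By cylindrical symmetry E is radial; use a coaxial Gaussian cylinder of radius 50 cm and length L (r > 29.3 cm).
The whole shell is enclosed: λ_enc = σ·2πR = (-4.34×10^-5)·2π·(0.293) = -7.99×10^-5 C/m.
Since E is radial and uniform over the curved surface, Φ = E·2πrL = Q_enc/ε₀ = λ_enc L/ε₀.
E = |λ_enc|/(2πε₀r) = (7.99×10^-5)/(2π·8.85×10^-12·0.5) = 2.87×10^6 N/C.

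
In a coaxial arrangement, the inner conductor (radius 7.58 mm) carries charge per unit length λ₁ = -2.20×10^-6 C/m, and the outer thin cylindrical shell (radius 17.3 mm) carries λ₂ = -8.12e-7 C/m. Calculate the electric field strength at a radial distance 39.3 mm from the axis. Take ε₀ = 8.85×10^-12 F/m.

By cylindrical symmetry E is radial; use a coaxial Gaussian cylinder of radius 39.3 mm and length L (r > 17.3 mm, enclosing both).
λ_enc = λ₁ + λ₂ = (-2.20×10^-6) + (-8.12e-7) = -3.012e-6 C/m.
By Gauss's law (flux through the curved wall only), E·2πrL = λ_enc L/ε₀.
E = |λ_enc|/(2πε₀r) = (3.012×10^-6)/(2π·8.85×10^-12·0.0393) = 1.38×10^6 N/C.

1.38×10^6 N/C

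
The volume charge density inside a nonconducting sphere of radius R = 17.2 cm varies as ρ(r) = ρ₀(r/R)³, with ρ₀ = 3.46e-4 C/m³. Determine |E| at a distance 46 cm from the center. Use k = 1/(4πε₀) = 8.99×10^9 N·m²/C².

By spherical symmetry E is radial; choose a Gaussian sphere of radius r = 46 cm (r > R, all charge enclosed).
Q_enc = 4π ∫₀^R ρ₀(r'/R)^3 r'² dr' = 4πρ₀R³/6 = 3.687×10^-6 C.
By Gauss's law, ∮E·dA = E·4πr² = Q_enc/ε₀.
E = k|Q_enc|/r² = (8.99×10^9)(3.687e-6)/(0.46)² = 1.57e5 N/C.

1.57e5 N/C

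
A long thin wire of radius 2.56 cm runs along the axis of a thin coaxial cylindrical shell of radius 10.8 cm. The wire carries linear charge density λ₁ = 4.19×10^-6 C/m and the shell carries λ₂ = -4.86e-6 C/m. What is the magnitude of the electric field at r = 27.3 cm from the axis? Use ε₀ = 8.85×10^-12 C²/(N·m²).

E ≈ 4.41×10^4 N/C

By cylindrical symmetry E is radial; use a coaxial Gaussian cylinder of radius 27.3 cm and length L (r > 10.8 cm, enclosing both).
λ_enc = λ₁ + λ₂ = (4.19×10^-6) + (-4.86×10^-6) = -6.70×10^-7 C/m.
Since E is radial and uniform over the curved surface, Φ = E·2πrL = Q_enc/ε₀ = λ_enc L/ε₀.
E = |λ_enc|/(2πε₀r) = (6.70×10^-7)/(2π·8.85×10^-12·0.273) = 4.41e4 N/C.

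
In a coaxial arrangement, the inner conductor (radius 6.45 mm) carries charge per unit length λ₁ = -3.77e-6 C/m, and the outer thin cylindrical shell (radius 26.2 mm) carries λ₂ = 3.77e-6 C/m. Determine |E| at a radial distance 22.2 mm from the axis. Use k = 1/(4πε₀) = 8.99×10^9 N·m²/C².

E ≈ 3.05×10^6 V/m

Coaxial Gaussian cylinder, radius r = 22.2 mm, length L (between the conductors, 6.45 mm < r < 26.2 mm).
Only the inner wire is enclosed; the outer shell contributes nothing inside itself. λ_enc = λ₁ = -3.77×10^-6 C/m.
Since E is radial and uniform over the curved surface, Φ = E·2πrL = Q_enc/ε₀ = λ_enc L/ε₀.
E = 2k|λ_enc|/r = 2(8.99×10^9)(3.77×10^-6)/(0.0222) = 3.05×10^6 N/C.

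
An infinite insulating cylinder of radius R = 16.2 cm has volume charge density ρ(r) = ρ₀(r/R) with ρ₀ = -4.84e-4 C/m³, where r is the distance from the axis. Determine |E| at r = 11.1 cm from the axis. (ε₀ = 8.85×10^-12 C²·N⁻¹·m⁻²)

Choose a coaxial cylinder of radius r = 11.1 cm (arbitrary length L) as the Gaussian surface (r < R).
λ_enc = ∫₀^r ρ(r')·2πr' dr' = (2πρ₀/R)·r^3/3 = -8.558×10^-6 C/m.
Applying ∮E·dA = Q_enc/ε₀ with the end caps contributing no flux:
E = |λ_enc|/(2πε₀r) = (8.558×10^-6)/(2π·8.85×10^-12·0.111) = 1.39×10^6 N/C.

E = 1.39e6 V/m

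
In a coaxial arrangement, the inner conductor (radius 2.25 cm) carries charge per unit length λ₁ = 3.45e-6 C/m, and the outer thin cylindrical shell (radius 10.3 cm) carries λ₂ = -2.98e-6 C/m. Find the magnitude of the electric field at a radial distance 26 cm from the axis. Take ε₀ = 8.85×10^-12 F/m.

Coaxial Gaussian cylinder, radius r = 26 cm, length L (r > 10.3 cm, enclosing both).
λ_enc = λ₁ + λ₂ = (3.45e-6) + (-2.98e-6) = 4.70×10^-7 C/m.
Gauss's law: E·2πrL = λ_enc L/ε₀.
E = |λ_enc|/(2πε₀r) = (4.70×10^-7)/(2π·8.85×10^-12·0.26) = 3.25×10^4 N/C.

E ≈ 3.25e4 V/m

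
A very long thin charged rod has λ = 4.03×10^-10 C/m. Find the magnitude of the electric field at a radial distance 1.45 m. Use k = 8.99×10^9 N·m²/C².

E = 5 N/C

Take a coaxial cylindrical Gaussian surface of radius r = 1.45 m and length L.
Q_enc = λL, so λ_enc = 4.03×10^-10 C/m.
Since E is radial and uniform over the curved surface, Φ = E·2πrL = Q_enc/ε₀ = λ_enc L/ε₀.
E = 2k|λ_enc|/r = 2(8.99×10^9)(4.03×10^-10)/(1.45) = 5 N/C.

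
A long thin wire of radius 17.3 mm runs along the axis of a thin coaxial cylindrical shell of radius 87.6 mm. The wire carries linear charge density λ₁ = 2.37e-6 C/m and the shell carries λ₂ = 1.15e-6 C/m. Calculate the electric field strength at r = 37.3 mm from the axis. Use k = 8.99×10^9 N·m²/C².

E = 1.14×10^6 N/C

Take a coaxial cylindrical Gaussian surface of radius r = 37.3 mm and length L (between the conductors, 17.3 mm < r < 87.6 mm).
The shell at 87.6 mm lies outside the Gaussian surface, so λ_enc = λ₁ = 2.37×10^-6 C/m.
Gauss's law: E·2πrL = λ_enc L/ε₀.
E = 2k|λ_enc|/r = 2(8.99×10^9)(2.37×10^-6)/(0.0373) = 1.14×10^6 N/C.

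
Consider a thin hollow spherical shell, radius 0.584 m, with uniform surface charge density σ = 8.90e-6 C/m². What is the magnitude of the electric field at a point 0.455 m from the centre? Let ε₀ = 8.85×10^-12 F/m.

Take a concentric spherical Gaussian surface of radius r = 0.455 m (inside the shell, r < 0.584 m).
No charge lies within this surface, so Q_enc = 0 and Gauss's law gives E·4πr² = 0 ⇒ E = 0.

|E| = 0 V/m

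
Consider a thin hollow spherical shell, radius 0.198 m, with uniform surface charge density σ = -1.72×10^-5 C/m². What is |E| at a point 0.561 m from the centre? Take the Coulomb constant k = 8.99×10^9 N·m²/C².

Take a concentric spherical Gaussian surface of radius r = 0.561 m (r > 0.198 m).
The entire shell is enclosed: Q_enc = σ·4πR² = (-1.72×10^-5)·4π·(0.198)² = -8.474×10^-6 C.
Since E is radial and uniform over the Gaussian sphere, Φ = E·4πr² = Q_enc/ε₀.
E = k|Q_enc|/r² = (8.99×10^9)(8.474×10^-6)/(0.561)² = 2.42×10^5 N/C.

2.42×10^5 V/m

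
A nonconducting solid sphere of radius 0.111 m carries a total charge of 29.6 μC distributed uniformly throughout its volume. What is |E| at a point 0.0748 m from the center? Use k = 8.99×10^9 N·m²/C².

Take a concentric spherical Gaussian surface of radius r = 0.0748 m (r < R).
Only the charge within r is enclosed: Q_enc = Q·(r/R)³ = (29.6 μC)·(0.0748 m/0.111 m)³ = 9.058e-6 C.
By Gauss's law, ∮E·dA = E·4πr² = Q_enc/ε₀.
E = k|Q_enc|/r² = (8.99×10^9)(9.058×10^-6)/(0.0748)² = 1.46×10^7 N/C.

|E| ≈ 1.46×10^7 N/C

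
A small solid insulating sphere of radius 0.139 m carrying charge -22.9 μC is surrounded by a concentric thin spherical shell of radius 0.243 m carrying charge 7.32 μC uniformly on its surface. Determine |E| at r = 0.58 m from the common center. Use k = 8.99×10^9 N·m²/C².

Symmetry ⇒ E = E(r) r̂. Gaussian sphere of radius r = 0.58 m (r > 0.243 m, enclosing both).
Q_enc = (-22.9 μC) + (7.32 μC) = -1.558×10^-5 C.
Applying ∮E·dA = Q_enc/ε₀ with Φ = E(4πr²):
E = k|Q_enc|/r² = (8.99×10^9)(1.558×10^-5)/(0.58)² = 4.16×10^5 N/C.

4.16e5 V/m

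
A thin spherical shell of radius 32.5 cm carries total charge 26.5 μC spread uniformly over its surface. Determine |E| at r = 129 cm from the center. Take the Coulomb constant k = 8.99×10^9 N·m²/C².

1.43e5 N/C

By spherical symmetry E is radial; choose a Gaussian sphere of radius r = 129 cm (r > 32.5 cm).
The entire shell is enclosed: Q_enc = 2.65e-5 C.
By Gauss's law, ∮E·dA = E·4πr² = Q_enc/ε₀.
E = k|Q_enc|/r² = (8.99×10^9)(2.65×10^-5)/(1.29)² = 1.43×10^5 N/C.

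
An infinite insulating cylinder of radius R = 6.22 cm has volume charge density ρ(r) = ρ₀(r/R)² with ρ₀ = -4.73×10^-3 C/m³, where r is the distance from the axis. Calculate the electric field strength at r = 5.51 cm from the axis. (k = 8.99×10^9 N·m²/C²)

Coaxial Gaussian cylinder, radius r = 5.51 cm, length L (r < R).
Integrating ρ over the cross-section to radius r: λ_enc = (2πρ₀/R²) ∫₀^r r'^3 dr' = 2πρ₀ r^4/(4·R²) = -1.77×10^-5 C/m.
By Gauss's law (flux through the curved wall only), E·2πrL = λ_enc L/ε₀.
E = 2k|λ_enc|/r = 2(8.99×10^9)(1.77×10^-5)/(0.0551) = 5.78e6 N/C.

|E| ≈ 5.78×10^6 N/C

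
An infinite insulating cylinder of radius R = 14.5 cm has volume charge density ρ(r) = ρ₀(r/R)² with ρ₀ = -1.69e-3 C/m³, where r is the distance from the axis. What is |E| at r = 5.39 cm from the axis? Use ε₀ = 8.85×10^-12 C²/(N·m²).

Take a coaxial cylindrical Gaussian surface of radius r = 5.39 cm and length L (r < R).
Integrating ρ over the cross-section to radius r: λ_enc = (2πρ₀/R²) ∫₀^r r'^3 dr' = 2πρ₀ r^4/(4·R²) = -1.066×10^-6 C/m.
Gauss's law: E·2πrL = λ_enc L/ε₀.
E = |λ_enc|/(2πε₀r) = (1.066×10^-6)/(2π·8.85×10^-12·0.0539) = 3.56e5 N/C.

E = 3.56e5 N/C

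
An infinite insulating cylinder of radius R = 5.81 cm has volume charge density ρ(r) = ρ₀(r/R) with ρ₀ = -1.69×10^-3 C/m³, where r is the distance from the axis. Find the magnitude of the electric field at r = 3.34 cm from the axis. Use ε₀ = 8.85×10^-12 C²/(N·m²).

Take a coaxial cylindrical Gaussian surface of radius r = 3.34 cm and length L (r < R).
λ_enc = ∫₀^r ρ(r')·2πr' dr' = (2πρ₀/R)·r^3/3 = -2.27×10^-6 C/m.
Applying ∮E·dA = Q_enc/ε₀ with the end caps contributing no flux:
E = |λ_enc|/(2πε₀r) = (2.27e-6)/(2π·8.85×10^-12·0.0334) = 1.22×10^6 N/C.

|E| = 1.22×10^6 V/m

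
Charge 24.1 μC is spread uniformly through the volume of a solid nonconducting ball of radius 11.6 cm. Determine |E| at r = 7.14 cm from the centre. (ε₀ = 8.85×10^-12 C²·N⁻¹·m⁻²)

|E| ≈ 9.91e6 V/m

By spherical symmetry E is radial; choose a Gaussian sphere of radius r = 7.14 cm (r < R).
Only the charge within r is enclosed: Q_enc = Q·(r/R)³ = (24.1 μC)·(7.14 cm/11.6 cm)³ = 5.62×10^-6 C.
Applying ∮E·dA = Q_enc/ε₀ with Φ = E(4πr²):
E = |Q_enc|/(4πε₀r²) = (5.62×10^-6)/(4π·8.85×10^-12·(0.0714)²) = 9.91e6 N/C.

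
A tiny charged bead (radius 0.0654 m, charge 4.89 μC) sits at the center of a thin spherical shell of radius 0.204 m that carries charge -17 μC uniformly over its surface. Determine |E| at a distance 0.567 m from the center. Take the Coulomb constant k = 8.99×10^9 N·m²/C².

Use a concentric Gaussian sphere at r = 0.567 m (r > 0.204 m, enclosing both).
Q_enc = (4.89 μC) + (-17 μC) = -1.211×10^-5 C.
Gauss's law: E·4πr² = Q_enc/ε₀.
E = k|Q_enc|/r² = (8.99×10^9)(1.211×10^-5)/(0.567)² = 3.39×10^5 N/C.

|E| ≈ 3.39×10^5 N/C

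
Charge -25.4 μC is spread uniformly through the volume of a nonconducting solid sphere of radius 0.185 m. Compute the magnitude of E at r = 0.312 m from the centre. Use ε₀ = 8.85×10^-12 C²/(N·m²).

By spherical symmetry E is radial; choose a Gaussian sphere of radius r = 0.312 m (r > R, so the entire charge is enclosed).
Q_enc = -25.4 μC = -2.54×10^-5 C.
Gauss's law: E·4πr² = Q_enc/ε₀.
E = |Q_enc|/(4πε₀r²) = (2.54e-5)/(4π·8.85×10^-12·(0.312)²) = 2.35×10^6 N/C.

|E| = 2.35e6 N/C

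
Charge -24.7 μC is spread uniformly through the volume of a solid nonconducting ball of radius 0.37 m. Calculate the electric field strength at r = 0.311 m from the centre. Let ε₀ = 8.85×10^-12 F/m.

By spherical symmetry E is radial; choose a Gaussian sphere of radius r = 0.311 m (r < R).
For a uniform sphere the enclosed fraction is (r/R)³, so Q_enc = (-24.7 μC)(0.311/0.37)³ = -1.467×10^-5 C.
Applying ∮E·dA = Q_enc/ε₀ with Φ = E(4πr²):
E = |Q_enc|/(4πε₀r²) = (1.467×10^-5)/(4π·8.85×10^-12·(0.311)²) = 1.36×10^6 N/C.

E ≈ 1.36e6 V/m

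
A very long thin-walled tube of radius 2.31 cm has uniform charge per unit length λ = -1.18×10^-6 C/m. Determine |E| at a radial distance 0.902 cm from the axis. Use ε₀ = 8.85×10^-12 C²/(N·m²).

E = 0

Coaxial Gaussian cylinder, radius r = 0.902 cm, length L (r < 2.31 cm, inside the shell).
No charge is enclosed, so Gauss's law gives E·2πrL = 0 ⇒ E = 0.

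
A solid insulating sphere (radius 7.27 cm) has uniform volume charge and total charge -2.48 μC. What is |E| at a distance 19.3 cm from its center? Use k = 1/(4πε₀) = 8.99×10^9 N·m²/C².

E = 5.99e5 N/C

Use a concentric Gaussian sphere at r = 19.3 cm (r > R, so the entire charge is enclosed).
Q_enc = -2.48 μC = -2.48e-6 C.
Since E is radial and uniform over the Gaussian sphere, Φ = E·4πr² = Q_enc/ε₀.
E = k|Q_enc|/r² = (8.99×10^9)(2.48×10^-6)/(0.193)² = 5.99×10^5 N/C.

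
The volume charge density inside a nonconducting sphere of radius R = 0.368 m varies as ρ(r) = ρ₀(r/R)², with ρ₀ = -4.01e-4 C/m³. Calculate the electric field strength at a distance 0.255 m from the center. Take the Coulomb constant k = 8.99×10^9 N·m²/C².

1.11×10^6 V/m

Use a concentric Gaussian sphere at r = 0.255 m (r < R).
Integrate the density: Q_enc = 4π ∫₀^r ρ₀(r'/R)^2 r'² dr' = 4πρ₀ r^5/(5·R²) = -8.024×10^-6 C.
Applying ∮E·dA = Q_enc/ε₀ with Φ = E(4πr²):
E = k|Q_enc|/r² = (8.99×10^9)(8.024×10^-6)/(0.255)² = 1.11×10^6 N/C.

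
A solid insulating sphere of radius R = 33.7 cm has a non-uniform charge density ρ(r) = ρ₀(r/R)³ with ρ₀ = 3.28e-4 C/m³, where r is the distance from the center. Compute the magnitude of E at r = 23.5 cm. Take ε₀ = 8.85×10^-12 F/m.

4.92e5 N/C

Symmetry ⇒ E = E(r) r̂. Gaussian sphere of radius r = 23.5 cm (r < R).
Integrate the density: Q_enc = 4π ∫₀^r ρ₀(r'/R)^3 r'² dr' = 4πρ₀ r^6/(6·R³) = 3.023×10^-6 C.
Since E is radial and uniform over the Gaussian sphere, Φ = E·4πr² = Q_enc/ε₀.
E = |Q_enc|/(4πε₀r²) = (3.023×10^-6)/(4π·8.85×10^-12·(0.235)²) = 4.92e5 N/C.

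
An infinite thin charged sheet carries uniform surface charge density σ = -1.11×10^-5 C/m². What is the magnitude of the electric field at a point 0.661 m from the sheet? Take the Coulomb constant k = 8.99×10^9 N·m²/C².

|E| = 6.27e5 N/C

The symmetry is planar: E is normal to the sheet and the same magnitude on both sides. Take a pillbox straddling the sheet with end-cap area A.
Only the two end caps contribute flux: Φ = 2EA. With Q_enc = σA, Gauss's law gives E = |σ|/(2ε₀).
E = 2πk|σ| = 2π(8.99×10^9)(1.11×10^-5) = 6.27×10^5 N/C.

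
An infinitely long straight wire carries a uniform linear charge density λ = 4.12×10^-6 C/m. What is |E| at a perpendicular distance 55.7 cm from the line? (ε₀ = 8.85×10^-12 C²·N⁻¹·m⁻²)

Coaxial Gaussian cylinder, radius r = 55.7 cm, length L.
Q_enc = λL, so λ_enc = 4.12×10^-6 C/m.
Gauss's law: E·2πrL = λ_enc L/ε₀.
E = |λ_enc|/(2πε₀r) = (4.12×10^-6)/(2π·8.85×10^-12·0.557) = 1.33e5 N/C.

E = 1.33×10^5 N/C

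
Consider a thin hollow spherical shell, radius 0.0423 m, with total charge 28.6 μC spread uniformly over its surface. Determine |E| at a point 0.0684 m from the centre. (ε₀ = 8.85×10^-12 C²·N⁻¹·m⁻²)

By spherical symmetry E is radial; choose a Gaussian sphere of radius r = 0.0684 m (r > 0.0423 m).
The entire shell is enclosed: Q_enc = 2.86×10^-5 C.
By Gauss's law, ∮E·dA = E·4πr² = Q_enc/ε₀.
E = |Q_enc|/(4πε₀r²) = (2.86e-5)/(4π·8.85×10^-12·(0.0684)²) = 5.50e7 N/C.

5.50e7 N/C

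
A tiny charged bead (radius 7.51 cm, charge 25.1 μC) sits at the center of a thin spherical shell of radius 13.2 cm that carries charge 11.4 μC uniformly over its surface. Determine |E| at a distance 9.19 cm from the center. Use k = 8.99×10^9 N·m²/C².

Take a concentric spherical Gaussian surface of radius r = 9.19 cm (between the bodies, 7.51 cm < r < 13.2 cm).
Only the inner charge is enclosed; the outer shell contributes nothing inside itself. Q_enc = 25.1 μC = 2.51e-5 C.
Gauss's law: E·4πr² = Q_enc/ε₀.
E = k|Q_enc|/r² = (8.99×10^9)(2.51×10^-5)/(0.0919)² = 2.67×10^7 N/C.

2.67×10^7 V/m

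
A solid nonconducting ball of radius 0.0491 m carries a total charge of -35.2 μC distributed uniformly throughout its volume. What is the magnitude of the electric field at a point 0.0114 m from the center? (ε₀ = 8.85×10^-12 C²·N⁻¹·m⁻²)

3.05e7 V/m

Use a concentric Gaussian sphere at r = 0.0114 m (r < R).
For a uniform sphere the enclosed fraction is (r/R)³, so Q_enc = (-35.2 μC)(0.0114/0.0491)³ = -4.406×10^-7 C.
Applying ∮E·dA = Q_enc/ε₀ with Φ = E(4πr²):
E = |Q_enc|/(4πε₀r²) = (4.406e-7)/(4π·8.85×10^-12·(0.0114)²) = 3.05e7 N/C.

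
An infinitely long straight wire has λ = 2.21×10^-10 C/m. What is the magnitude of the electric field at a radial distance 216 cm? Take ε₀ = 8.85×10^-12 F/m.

|E| = 1.84 N/C

Choose a coaxial cylinder of radius r = 216 cm (arbitrary length L) as the Gaussian surface.
Q_enc = λL, so λ_enc = 2.21×10^-10 C/m.
Since E is radial and uniform over the curved surface, Φ = E·2πrL = Q_enc/ε₀ = λ_enc L/ε₀.
E = |λ_enc|/(2πε₀r) = (2.21×10^-10)/(2π·8.85×10^-12·2.16) = 1.84 N/C.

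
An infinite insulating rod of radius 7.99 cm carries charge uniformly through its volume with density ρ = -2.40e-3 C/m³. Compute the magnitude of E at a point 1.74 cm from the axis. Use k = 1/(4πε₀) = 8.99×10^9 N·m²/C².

Take a coaxial cylindrical Gaussian surface of radius r = 1.74 cm and length L (r < R).
Charge inside radius r per length L is ρ·πr²·L, so λ_enc = ρπr² = -2.283e-6 C/m.
By Gauss's law (flux through the curved wall only), E·2πrL = λ_enc L/ε₀.
E = 2k|λ_enc|/r = 2(8.99×10^9)(2.283×10^-6)/(0.0174) = 2.36×10^6 N/C.

2.36×10^6 N/C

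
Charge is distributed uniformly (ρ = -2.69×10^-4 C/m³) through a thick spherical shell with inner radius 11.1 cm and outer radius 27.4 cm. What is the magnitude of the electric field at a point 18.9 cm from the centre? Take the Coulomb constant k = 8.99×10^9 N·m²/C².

By spherical symmetry E is radial; choose a Gaussian sphere of radius r = 18.9 cm (within the shell material, 11.1 cm < r < 27.4 cm).
Only the shell between 11.1 cm and r is enclosed: Q_enc = ρ·(4π/3)(r³ − a³) = (-2.69e-4)·(4π/3)·((0.189)³ − (0.111)³) = -6.066×10^-6 C.
Since E is radial and uniform over the Gaussian sphere, Φ = E·4πr² = Q_enc/ε₀.
E = k|Q_enc|/r² = (8.99×10^9)(6.066e-6)/(0.189)² = 1.53e6 N/C.

E = 1.53×10^6 N/C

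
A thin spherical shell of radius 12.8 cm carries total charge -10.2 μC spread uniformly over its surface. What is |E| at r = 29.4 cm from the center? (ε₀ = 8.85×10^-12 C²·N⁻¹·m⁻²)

Take a concentric spherical Gaussian surface of radius r = 29.4 cm (r > 12.8 cm).
The entire shell is enclosed: Q_enc = -1.02e-5 C.
Gauss's law: E·4πr² = Q_enc/ε₀.
E = |Q_enc|/(4πε₀r²) = (1.02e-5)/(4π·8.85×10^-12·(0.294)²) = 1.06e6 N/C.

|E| ≈ 1.06×10^6 N/C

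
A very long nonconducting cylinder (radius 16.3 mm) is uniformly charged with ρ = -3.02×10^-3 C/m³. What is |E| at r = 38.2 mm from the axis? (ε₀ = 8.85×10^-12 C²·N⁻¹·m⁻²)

By cylindrical symmetry E is radial; use a coaxial Gaussian cylinder of radius 38.2 mm and length L (r > 16.3 mm, full cross-section enclosed).
λ_enc = ρ·πR² = (-3.02×10^-3)π(0.0163)² = -2.521×10^-6 C/m.
By Gauss's law (flux through the curved wall only), E·2πrL = λ_enc L/ε₀.
E = |λ_enc|/(2πε₀r) = (2.521×10^-6)/(2π·8.85×10^-12·0.0382) = 1.19×10^6 N/C.

E ≈ 1.19e6 N/C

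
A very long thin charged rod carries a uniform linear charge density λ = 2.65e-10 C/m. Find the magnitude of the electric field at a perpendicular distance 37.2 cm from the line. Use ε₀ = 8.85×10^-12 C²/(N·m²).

|E| = 12.8 N/C

Take a coaxial cylindrical Gaussian surface of radius r = 37.2 cm and length L.
Q_enc = λL, so λ_enc = 2.65×10^-10 C/m.
Applying ∮E·dA = Q_enc/ε₀ with the end caps contributing no flux:
E = |λ_enc|/(2πε₀r) = (2.65e-10)/(2π·8.85×10^-12·0.372) = 12.8 N/C.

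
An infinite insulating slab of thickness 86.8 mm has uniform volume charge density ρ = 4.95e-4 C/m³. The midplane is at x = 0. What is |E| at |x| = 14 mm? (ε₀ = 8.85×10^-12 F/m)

By symmetry E is perpendicular to the slab. A Gaussian pillbox from −14 mm to +14 mm (face area A) lies entirely within the slab.
Q_enc = ρ·(2x)·A and flux = 2EA, so 2EA = 2ρxA/ε₀ ⇒ E = |ρ|x/ε₀.
E = (4.95e-4)(0.014)/(8.85×10^-12) = 7.83×10^5 N/C.

|E| = 7.83×10^5 V/m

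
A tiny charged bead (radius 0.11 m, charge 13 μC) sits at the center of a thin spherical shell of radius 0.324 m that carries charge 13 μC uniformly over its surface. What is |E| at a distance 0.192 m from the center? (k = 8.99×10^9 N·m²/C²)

E = 3.17e6 N/C

By spherical symmetry E is radial; choose a Gaussian sphere of radius r = 0.192 m (between the bodies, 0.11 m < r < 0.324 m).
The shell at 0.324 m lies outside the Gaussian surface, so Q_enc = 13 μC = 1.30×10^-5 C.
Applying ∮E·dA = Q_enc/ε₀ with Φ = E(4πr²):
E = k|Q_enc|/r² = (8.99×10^9)(1.30×10^-5)/(0.192)² = 3.17×10^6 N/C.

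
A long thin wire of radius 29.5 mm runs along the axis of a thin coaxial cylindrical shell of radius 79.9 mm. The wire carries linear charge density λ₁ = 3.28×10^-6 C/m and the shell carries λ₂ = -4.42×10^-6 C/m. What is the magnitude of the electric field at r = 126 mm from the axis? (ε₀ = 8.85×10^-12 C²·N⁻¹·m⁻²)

Take a coaxial cylindrical Gaussian surface of radius r = 126 mm and length L (r > 79.9 mm, enclosing both).
λ_enc = λ₁ + λ₂ = (3.28×10^-6) + (-4.42×10^-6) = -1.14×10^-6 C/m.
Applying ∮E·dA = Q_enc/ε₀ with the end caps contributing no flux:
E = |λ_enc|/(2πε₀r) = (1.14×10^-6)/(2π·8.85×10^-12·0.126) = 1.63e5 N/C.

1.63×10^5 N/C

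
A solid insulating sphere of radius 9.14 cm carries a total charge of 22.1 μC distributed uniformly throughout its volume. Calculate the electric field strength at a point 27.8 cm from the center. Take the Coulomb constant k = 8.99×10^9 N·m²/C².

Take a concentric spherical Gaussian surface of radius r = 27.8 cm (r > R, so the entire charge is enclosed).
Q_enc = 22.1 μC = 2.21×10^-5 C.
Gauss's law: E·4πr² = Q_enc/ε₀.
E = k|Q_enc|/r² = (8.99×10^9)(2.21×10^-5)/(0.278)² = 2.57×10^6 N/C.

|E| ≈ 2.57×10^6 N/C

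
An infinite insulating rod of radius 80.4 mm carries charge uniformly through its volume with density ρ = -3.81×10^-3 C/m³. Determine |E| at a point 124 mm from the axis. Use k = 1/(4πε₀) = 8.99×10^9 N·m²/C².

Coaxial Gaussian cylinder, radius r = 124 mm, length L (r > 80.4 mm, full cross-section enclosed).
λ_enc = ρ·πR² = (-3.81e-3)π(0.0804)² = -7.737×10^-5 C/m.
Since E is radial and uniform over the curved surface, Φ = E·2πrL = Q_enc/ε₀ = λ_enc L/ε₀.
E = 2k|λ_enc|/r = 2(8.99×10^9)(7.737e-5)/(0.124) = 1.12×10^7 N/C.

1.12×10^7 N/C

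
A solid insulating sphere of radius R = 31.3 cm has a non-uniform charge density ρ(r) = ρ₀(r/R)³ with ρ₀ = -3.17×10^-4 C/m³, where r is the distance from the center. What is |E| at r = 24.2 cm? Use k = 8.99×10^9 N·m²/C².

|E| ≈ 6.68e5 N/C

Take a concentric spherical Gaussian surface of radius r = 24.2 cm (r < R).
Integrate the density: Q_enc = 4π ∫₀^r ρ₀(r'/R)^3 r'² dr' = 4πρ₀ r^6/(6·R³) = -4.349×10^-6 C.
Gauss's law: E·4πr² = Q_enc/ε₀.
E = k|Q_enc|/r² = (8.99×10^9)(4.349×10^-6)/(0.242)² = 6.68e5 N/C.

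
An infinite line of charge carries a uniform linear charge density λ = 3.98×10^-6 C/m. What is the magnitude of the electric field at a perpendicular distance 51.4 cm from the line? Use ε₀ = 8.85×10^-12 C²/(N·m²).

E ≈ 1.39×10^5 V/m

By cylindrical symmetry E is radial; use a coaxial Gaussian cylinder of radius 51.4 cm and length L.
Q_enc = λL, so λ_enc = 3.98×10^-6 C/m.
Gauss's law: E·2πrL = λ_enc L/ε₀.
E = |λ_enc|/(2πε₀r) = (3.98×10^-6)/(2π·8.85×10^-12·0.514) = 1.39×10^5 N/C.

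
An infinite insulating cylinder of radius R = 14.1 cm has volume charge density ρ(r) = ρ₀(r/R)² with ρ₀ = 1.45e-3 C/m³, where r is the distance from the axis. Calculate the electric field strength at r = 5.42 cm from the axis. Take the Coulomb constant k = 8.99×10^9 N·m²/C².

Take a coaxial cylindrical Gaussian surface of radius r = 5.42 cm and length L (r < R).
Integrating ρ over the cross-section to radius r: λ_enc = (2πρ₀/R²) ∫₀^r r'^3 dr' = 2πρ₀ r^4/(4·R²) = 9.887e-7 C/m.
Applying ∮E·dA = Q_enc/ε₀ with the end caps contributing no flux:
E = 2k|λ_enc|/r = 2(8.99×10^9)(9.887×10^-7)/(0.0542) = 3.28e5 N/C.

|E| = 3.28e5 N/C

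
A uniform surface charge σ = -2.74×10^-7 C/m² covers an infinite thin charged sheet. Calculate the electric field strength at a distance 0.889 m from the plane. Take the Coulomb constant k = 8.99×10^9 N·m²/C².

The symmetry is planar: E is normal to the sheet and the same magnitude on both sides. Take a pillbox straddling the sheet with end-cap area A.
Flux Φ = 2EA and Q_enc = σA, so 2EA = σA/ε₀ ⇒ E = |σ|/(2ε₀), independent of distance.
E = 2πk|σ| = 2π(8.99×10^9)(2.74×10^-7) = 1.55e4 N/C.

E ≈ 1.55e4 N/C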